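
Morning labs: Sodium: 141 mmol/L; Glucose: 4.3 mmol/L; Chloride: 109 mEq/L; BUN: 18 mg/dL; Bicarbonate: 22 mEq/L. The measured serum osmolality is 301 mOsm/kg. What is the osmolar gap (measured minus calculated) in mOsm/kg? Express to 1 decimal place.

8.3 mOsm/kg

Calculated osmolality = 2·Na + glucose + BUN/2.8
= 2·141 + 4.3 + 18/2.8
= 282 + 4.30 + 6.43
= 292.73 mOsm/kg ≈ 292.7 mOsm/kg
Osmolar gap = measured − calculated = 301 − 292.7 = 8.3 mOsm/kg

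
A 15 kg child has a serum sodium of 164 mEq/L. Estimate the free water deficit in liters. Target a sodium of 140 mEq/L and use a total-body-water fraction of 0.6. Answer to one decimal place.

1.5 L

TBW = 0.6 · 15 = 9 L
Free water deficit = TBW · (Na/140 − 1)
= 9 · (164/140 − 1)
= 9 · 0.1714
= 1.54 L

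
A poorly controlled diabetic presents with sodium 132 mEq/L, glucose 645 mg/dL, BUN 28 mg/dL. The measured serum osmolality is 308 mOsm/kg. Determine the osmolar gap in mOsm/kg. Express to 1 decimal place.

Calculated osmolality = 2·Na + glucose/18 + BUN/2.8
= 2·132 + 645/18 + 28/2.8
= 264 + 35.83 + 10
= 309.83 mOsm/kg ≈ 309.8 mOsm/kg
Osmolar gap = measured − calculated = 308 − 309.8 = -1.8 mOsm/kg

-1.8 mOsm/kg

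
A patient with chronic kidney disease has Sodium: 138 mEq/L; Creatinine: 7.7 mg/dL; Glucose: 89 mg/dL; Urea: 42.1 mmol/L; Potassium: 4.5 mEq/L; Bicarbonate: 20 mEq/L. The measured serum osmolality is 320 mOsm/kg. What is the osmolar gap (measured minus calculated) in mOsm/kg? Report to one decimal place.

Calculated osmolality = 2·Na + glucose/18 + urea
= 2·138 + 89/18 + 42.1
= 276 + 4.94 + 42.10
= 323.04 mOsm/kg ≈ 323.0 mOsm/kg
Osmolar gap = measured − calculated = 320 − 323.0 = -3.0 mOsm/kg

-3.0 mOsm/kg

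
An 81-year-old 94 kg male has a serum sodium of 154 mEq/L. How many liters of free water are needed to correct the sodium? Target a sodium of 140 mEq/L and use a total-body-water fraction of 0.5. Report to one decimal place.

4.7 L

TBW = 0.5 · 94 = 47 L
Free water deficit = TBW · (Na/140 − 1)
= 47 · (154/140 − 1)
= 47 · 0.1
= 4.7 L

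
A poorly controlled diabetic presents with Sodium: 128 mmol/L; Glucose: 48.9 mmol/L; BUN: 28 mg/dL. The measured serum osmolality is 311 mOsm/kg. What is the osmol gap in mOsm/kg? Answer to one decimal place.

Calculated osmolality = 2·Na + glucose + BUN/2.8
= 2·128 + 48.9 + 28/2.8
= 256 + 48.90 + 10
= 314.9 mOsm/kg ≈ 314.9 mOsm/kg
Osmolar gap = measured − calculated = 311 − 314.9 = -3.9 mOsm/kg

-3.9 mOsm/kg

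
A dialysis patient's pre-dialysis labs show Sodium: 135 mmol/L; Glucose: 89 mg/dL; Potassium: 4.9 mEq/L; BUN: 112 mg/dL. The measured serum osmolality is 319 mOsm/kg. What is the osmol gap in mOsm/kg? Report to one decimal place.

Calculated osmolality = 2·Na + glucose/18 + BUN/2.8
= 2·135 + 89/18 + 112/2.8
= 270 + 4.94 + 40
= 314.94 mOsm/kg ≈ 314.9 mOsm/kg
Osmolar gap = measured − calculated = 319 − 314.9 = 4.1 mOsm/kg

4.1 mOsm/kg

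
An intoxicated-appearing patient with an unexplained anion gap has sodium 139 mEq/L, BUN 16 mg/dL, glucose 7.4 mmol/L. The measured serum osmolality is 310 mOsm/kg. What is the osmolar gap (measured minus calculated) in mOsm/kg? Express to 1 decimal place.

Calculated osmolality = 2·Na + glucose + BUN/2.8
= 2·139 + 7.4 + 16/2.8
= 278 + 7.40 + 5.71
= 291.11 mOsm/kg ≈ 291.1 mOsm/kg
Osmolar gap = measured − calculated = 310 − 291.1 = 18.9 mOsm/kg

18.9 mOsm/kg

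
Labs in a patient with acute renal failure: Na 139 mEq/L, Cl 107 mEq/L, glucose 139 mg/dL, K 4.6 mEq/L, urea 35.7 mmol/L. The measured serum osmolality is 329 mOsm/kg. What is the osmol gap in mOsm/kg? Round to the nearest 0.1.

Calculated osmolality = 2·Na + glucose/18 + urea
= 2·139 + 139/18 + 35.7
= 278 + 7.72 + 35.70
= 321.42 mOsm/kg ≈ 321.4 mOsm/kg
Osmolar gap = measured − calculated = 329 − 321.4 = 7.6 mOsm/kg

7.6 mOsm/kg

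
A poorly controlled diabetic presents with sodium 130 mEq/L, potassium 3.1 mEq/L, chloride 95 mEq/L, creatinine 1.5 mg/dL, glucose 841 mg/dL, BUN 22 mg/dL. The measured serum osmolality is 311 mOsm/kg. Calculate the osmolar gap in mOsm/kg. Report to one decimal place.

Calculated osmolality = 2·Na + glucose/18 + BUN/2.8
= 2·130 + 841/18 + 22/2.8
= 260 + 46.72 + 7.86
= 314.58 mOsm/kg ≈ 314.6 mOsm/kg
Osmolar gap = measured − calculated = 311 − 314.6 = -3.6 mOsm/kg

-3.6 mOsm/kg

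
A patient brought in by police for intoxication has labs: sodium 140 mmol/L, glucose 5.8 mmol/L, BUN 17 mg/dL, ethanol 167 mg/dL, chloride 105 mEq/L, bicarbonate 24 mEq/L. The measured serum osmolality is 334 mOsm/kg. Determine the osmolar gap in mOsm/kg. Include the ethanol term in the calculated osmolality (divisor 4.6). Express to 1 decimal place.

Calculated osmolality = 2·Na + glucose + BUN/2.8 + ethanol/4.6
= 2·140 + 5.8 + 17/2.8 + 167/4.6
= 280 + 5.80 + 6.07 + 36.30
= 328.17 mOsm/kg ≈ 328.2 mOsm/kg
Osmolar gap = measured − calculated = 334 − 328.2 = 5.8 mOsm/kg

5.8 mOsm/kg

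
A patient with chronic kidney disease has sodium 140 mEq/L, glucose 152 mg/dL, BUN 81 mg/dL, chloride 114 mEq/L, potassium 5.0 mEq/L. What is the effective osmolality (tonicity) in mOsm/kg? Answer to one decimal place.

Effective osmolality excludes urea (freely permeant across cell membranes):
2·Na + glucose/18
= 2·140 + 152/18
= 280 + 8.44
= 288.44 mOsm/kg

288.4 mOsm/kg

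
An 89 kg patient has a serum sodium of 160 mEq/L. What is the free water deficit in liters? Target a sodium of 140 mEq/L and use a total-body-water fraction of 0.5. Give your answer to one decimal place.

TBW = 0.5 · 89 = 44.5 L
Free water deficit = TBW · (Na/140 − 1)
= 44.5 · (160/140 − 1)
= 44.5 · 0.1429
= 6.36 L

6.4 L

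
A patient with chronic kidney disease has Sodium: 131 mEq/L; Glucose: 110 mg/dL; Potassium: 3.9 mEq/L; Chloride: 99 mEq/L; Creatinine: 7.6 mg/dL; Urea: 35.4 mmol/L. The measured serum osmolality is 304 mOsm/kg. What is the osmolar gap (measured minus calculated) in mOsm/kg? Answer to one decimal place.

0.5 mOsm/kg

Calculated osmolality = 2·Na + glucose/18 + urea
= 2·131 + 110/18 + 35.4
= 262 + 6.11 + 35.40
= 303.51 mOsm/kg ≈ 303.5 mOsm/kg
Osmolar gap = measured − calculated = 304 − 303.5 = 0.5 mOsm/kg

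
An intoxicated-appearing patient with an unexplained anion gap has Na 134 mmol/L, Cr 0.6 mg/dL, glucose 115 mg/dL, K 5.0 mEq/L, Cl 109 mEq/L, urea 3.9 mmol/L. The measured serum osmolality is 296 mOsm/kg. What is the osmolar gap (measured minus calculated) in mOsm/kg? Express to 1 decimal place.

17.7 mOsm/kg

Calculated osmolality = 2·Na + glucose/18 + urea
= 2·134 + 115/18 + 3.9
= 268 + 6.39 + 3.90
= 278.29 mOsm/kg ≈ 278.3 mOsm/kg
Osmolar gap = measured − calculated = 296 − 278.3 = 17.7 mOsm/kg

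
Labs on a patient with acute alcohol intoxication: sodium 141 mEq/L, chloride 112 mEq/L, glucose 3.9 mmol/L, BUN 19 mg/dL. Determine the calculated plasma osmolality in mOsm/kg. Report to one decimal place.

292.7 mOsm/kg

Calculated osmolality = 2·Na + glucose + BUN/2.8
= 2·141 + 3.9 + 19/2.8
= 282 + 3.90 + 6.79
= 292.69 mOsm/kg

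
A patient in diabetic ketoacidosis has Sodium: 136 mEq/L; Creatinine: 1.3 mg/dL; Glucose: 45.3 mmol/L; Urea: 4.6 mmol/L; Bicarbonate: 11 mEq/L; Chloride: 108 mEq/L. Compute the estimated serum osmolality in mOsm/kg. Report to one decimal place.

321.9 mOsm/kg

Calculated osmolality = 2·Na + glucose + urea
= 2·136 + 45.3 + 4.6
= 272 + 45.30 + 4.60
= 321.9 mOsm/kg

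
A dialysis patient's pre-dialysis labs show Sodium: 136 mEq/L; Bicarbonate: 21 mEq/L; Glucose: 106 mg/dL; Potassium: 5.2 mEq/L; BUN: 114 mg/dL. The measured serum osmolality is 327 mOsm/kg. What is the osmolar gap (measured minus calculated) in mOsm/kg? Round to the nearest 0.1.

Calculated osmolality = 2·Na + glucose/18 + BUN/2.8
= 2·136 + 106/18 + 114/2.8
= 272 + 5.89 + 40.71
= 318.6 mOsm/kg ≈ 318.6 mOsm/kg
Osmolar gap = measured − calculated = 327 − 318.6 = 8.4 mOsm/kg

8.4 mOsm/kg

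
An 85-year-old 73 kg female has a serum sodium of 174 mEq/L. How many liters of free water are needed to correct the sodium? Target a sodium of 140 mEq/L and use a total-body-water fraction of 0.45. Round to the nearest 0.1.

TBW = 0.45 · 73 = 32.85 L
Free water deficit = TBW · (Na/140 − 1)
= 32.85 · (174/140 − 1)
= 32.85 · 0.2429
= 7.98 L

8.0 L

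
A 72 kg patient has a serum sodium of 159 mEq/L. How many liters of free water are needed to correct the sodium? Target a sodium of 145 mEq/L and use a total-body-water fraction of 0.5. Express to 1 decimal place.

TBW = 0.5 · 72 = 36 L
Free water deficit = TBW · (Na/145 − 1)
= 36 · (159/145 − 1)
= 36 · 0.0966
= 3.48 L

3.5 L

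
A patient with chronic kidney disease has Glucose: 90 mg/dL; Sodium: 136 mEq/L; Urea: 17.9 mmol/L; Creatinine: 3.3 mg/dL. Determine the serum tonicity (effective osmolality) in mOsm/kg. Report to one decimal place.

Effective osmolality excludes urea (freely permeant across cell membranes):
2·Na + glucose/18
= 2·136 + 90/18
= 272 + 5
= 277 mOsm/kg

277.0 mOsm/kg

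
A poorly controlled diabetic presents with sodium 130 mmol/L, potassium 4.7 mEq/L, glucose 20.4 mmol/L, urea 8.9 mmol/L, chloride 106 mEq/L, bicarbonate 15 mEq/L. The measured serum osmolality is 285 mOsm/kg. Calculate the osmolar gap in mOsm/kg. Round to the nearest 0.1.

Calculated osmolality = 2·Na + glucose + urea
= 2·130 + 20.4 + 8.9
= 260 + 20.40 + 8.90
= 289.3 mOsm/kg ≈ 289.3 mOsm/kg
Osmolar gap = measured − calculated = 285 − 289.3 = -4.3 mOsm/kg

-4.3 mOsm/kg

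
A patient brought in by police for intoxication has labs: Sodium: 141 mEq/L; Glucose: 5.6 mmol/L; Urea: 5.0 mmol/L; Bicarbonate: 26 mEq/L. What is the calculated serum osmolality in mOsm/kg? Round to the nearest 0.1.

Calculated osmolality = 2·Na + glucose + urea
= 2·141 + 5.6 + 5
= 282 + 5.60 + 5
= 292.6 mOsm/kg

292.6 mOsm/kg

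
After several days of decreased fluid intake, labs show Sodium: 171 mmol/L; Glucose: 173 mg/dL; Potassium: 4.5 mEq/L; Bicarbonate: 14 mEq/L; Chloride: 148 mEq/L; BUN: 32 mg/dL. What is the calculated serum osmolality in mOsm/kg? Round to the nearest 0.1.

Calculated osmolality = 2·Na + glucose/18 + BUN/2.8
= 2·171 + 173/18 + 32/2.8
= 342 + 9.61 + 11.43
= 363.04 mOsm/kg

363.0 mOsm/kg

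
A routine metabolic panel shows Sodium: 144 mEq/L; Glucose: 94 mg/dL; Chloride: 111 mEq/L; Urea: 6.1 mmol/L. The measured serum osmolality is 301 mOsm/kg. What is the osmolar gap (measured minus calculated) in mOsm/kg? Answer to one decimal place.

1.7 mOsm/kg

Calculated osmolality = 2·Na + glucose/18 + urea
= 2·144 + 94/18 + 6.1
= 288 + 5.22 + 6.10
= 299.32 mOsm/kg ≈ 299.3 mOsm/kg
Osmolar gap = measured − calculated = 301 − 299.3 = 1.7 mOsm/kg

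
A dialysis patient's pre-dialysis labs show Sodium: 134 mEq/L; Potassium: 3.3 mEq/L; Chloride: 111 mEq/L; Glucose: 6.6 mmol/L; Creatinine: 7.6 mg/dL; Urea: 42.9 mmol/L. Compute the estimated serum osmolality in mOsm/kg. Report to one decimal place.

Calculated osmolality = 2·Na + glucose + urea
= 2·134 + 6.6 + 42.9
= 268 + 6.60 + 42.90
= 317.5 mOsm/kg

317.5 mOsm/kg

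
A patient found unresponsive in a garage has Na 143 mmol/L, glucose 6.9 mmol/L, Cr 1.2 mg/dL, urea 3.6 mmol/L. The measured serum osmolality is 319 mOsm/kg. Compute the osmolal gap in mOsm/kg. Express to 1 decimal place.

Calculated osmolality = 2·Na + glucose + urea
= 2·143 + 6.9 + 3.6
= 286 + 6.90 + 3.60
= 296.5 mOsm/kg ≈ 296.5 mOsm/kg
Osmolar gap = measured − calculated = 319 − 296.5 = 22.5 mOsm/kg

22.5 mOsm/kg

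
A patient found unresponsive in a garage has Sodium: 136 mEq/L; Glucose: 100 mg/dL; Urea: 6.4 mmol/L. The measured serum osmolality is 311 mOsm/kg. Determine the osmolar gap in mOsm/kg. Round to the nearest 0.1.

27.0 mOsm/kg

Calculated osmolality = 2·Na + glucose/18 + urea
= 2·136 + 100/18 + 6.4
= 272 + 5.56 + 6.40
= 283.96 mOsm/kg ≈ 284.0 mOsm/kg
Osmolar gap = measured − calculated = 311 − 284.0 = 27.0 mOsm/kg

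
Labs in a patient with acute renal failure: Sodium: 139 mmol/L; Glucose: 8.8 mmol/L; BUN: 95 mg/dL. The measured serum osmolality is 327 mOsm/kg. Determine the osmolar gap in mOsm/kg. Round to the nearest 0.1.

6.3 mOsm/kg

Calculated osmolality = 2·Na + glucose + BUN/2.8
= 2·139 + 8.8 + 95/2.8
= 278 + 8.80 + 33.93
= 320.73 mOsm/kg ≈ 320.7 mOsm/kg
Osmolar gap = measured − calculated = 327 − 320.7 = 6.3 mOsm/kg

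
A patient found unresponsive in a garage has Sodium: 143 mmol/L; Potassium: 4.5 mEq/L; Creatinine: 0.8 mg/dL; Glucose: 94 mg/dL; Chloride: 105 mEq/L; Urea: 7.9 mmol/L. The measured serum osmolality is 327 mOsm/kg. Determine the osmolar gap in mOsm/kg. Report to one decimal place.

Calculated osmolality = 2·Na + glucose/18 + urea
= 2·143 + 94/18 + 7.9
= 286 + 5.22 + 7.90
= 299.12 mOsm/kg ≈ 299.1 mOsm/kg
Osmolar gap = measured − calculated = 327 − 299.1 = 27.9 mOsm/kg

27.9 mOsm/kg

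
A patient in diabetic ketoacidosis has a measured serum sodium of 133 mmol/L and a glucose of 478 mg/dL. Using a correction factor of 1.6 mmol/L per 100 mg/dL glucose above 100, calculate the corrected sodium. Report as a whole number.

Corrected Na = measured Na + 1.6 · (glucose − 100)/100
= 133 + 1.6 · (478 − 100)/100
= 133 + 6
= 139 mmol/L

139 mmol/L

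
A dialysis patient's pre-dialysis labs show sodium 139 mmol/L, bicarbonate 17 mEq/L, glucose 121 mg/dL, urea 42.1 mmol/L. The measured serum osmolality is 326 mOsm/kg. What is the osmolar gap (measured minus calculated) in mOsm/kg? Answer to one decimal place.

-0.8 mOsm/kg

Calculated osmolality = 2·Na + glucose/18 + urea
= 2·139 + 121/18 + 42.1
= 278 + 6.72 + 42.10
= 326.82 mOsm/kg ≈ 326.8 mOsm/kg
Osmolar gap = measured − calculated = 326 − 326.8 = -0.8 mOsm/kg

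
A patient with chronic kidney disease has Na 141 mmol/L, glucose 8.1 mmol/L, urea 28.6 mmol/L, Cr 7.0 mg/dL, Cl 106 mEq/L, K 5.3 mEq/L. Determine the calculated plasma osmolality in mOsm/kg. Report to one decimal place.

Calculated osmolality = 2·Na + glucose + urea
= 2·141 + 8.1 + 28.6
= 282 + 8.10 + 28.60
= 318.7 mOsm/kg

318.7 mOsm/kg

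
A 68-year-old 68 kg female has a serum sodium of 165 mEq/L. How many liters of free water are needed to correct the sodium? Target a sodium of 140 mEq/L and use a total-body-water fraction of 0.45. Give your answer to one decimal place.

TBW = 0.45 · 68 = 30.6 L
Free water deficit = TBW · (Na/140 − 1)
= 30.6 · (165/140 − 1)
= 30.6 · 0.1786
= 5.47 L

5.5 L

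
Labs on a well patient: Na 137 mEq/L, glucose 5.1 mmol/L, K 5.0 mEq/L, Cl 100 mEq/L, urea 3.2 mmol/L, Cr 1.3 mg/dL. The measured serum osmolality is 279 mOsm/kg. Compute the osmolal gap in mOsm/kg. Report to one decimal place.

Calculated osmolality = 2·Na + glucose + urea
= 2·137 + 5.1 + 3.2
= 274 + 5.10 + 3.20
= 282.3 mOsm/kg ≈ 282.3 mOsm/kg
Osmolar gap = measured − calculated = 279 − 282.3 = -3.3 mOsm/kg

-3.3 mOsm/kg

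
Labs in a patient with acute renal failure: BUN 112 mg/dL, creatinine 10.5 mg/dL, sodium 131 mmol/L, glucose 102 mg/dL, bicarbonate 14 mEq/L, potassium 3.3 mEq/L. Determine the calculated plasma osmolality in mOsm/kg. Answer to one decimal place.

Calculated osmolality = 2·Na + glucose/18 + BUN/2.8
= 2·131 + 102/18 + 112/2.8
= 262 + 5.67 + 40
= 307.67 mOsm/kg

307.7 mOsm/kg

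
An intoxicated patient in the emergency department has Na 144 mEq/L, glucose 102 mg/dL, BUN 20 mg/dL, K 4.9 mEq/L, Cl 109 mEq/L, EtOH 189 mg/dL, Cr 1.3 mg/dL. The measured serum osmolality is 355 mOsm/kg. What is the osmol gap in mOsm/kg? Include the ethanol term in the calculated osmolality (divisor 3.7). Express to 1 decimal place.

3.1 mOsm/kg

Calculated osmolality = 2·Na + glucose/18 + BUN/2.8 + ethanol/3.7
= 2·144 + 102/18 + 20/2.8 + 189/3.7
= 288 + 5.67 + 7.14 + 51.08
= 351.89 mOsm/kg ≈ 351.9 mOsm/kg
Osmolar gap = measured − calculated = 355 − 351.9 = 3.1 mOsm/kg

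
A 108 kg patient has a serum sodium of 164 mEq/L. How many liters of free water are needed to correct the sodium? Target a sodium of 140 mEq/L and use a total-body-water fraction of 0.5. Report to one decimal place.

9.3 L

TBW = 0.5 · 108 = 54 L
Free water deficit = TBW · (Na/140 − 1)
= 54 · (164/140 − 1)
= 54 · 0.1714
= 9.26 L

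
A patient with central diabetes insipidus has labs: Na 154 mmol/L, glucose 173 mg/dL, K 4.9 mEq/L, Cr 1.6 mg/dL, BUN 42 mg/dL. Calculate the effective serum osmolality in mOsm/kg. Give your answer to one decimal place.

317.6 mOsm/kg

Effective osmolality excludes urea (freely permeant across cell membranes):
2·Na + glucose/18
= 2·154 + 173/18
= 308 + 9.61
= 317.61 mOsm/kg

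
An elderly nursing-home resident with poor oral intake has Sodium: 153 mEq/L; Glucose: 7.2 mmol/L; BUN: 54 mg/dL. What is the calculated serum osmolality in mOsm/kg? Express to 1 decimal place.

Calculated osmolality = 2·Na + glucose + BUN/2.8
= 2·153 + 7.2 + 54/2.8
= 306 + 7.20 + 19.29
= 332.49 mOsm/kg

332.5 mOsm/kg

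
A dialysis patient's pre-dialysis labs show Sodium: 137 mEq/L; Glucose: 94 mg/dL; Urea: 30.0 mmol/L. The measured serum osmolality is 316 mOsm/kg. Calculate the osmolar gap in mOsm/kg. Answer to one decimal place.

Calculated osmolality = 2·Na + glucose/18 + urea
= 2·137 + 94/18 + 30
= 274 + 5.22 + 30
= 309.22 mOsm/kg ≈ 309.2 mOsm/kg
Osmolar gap = measured − calculated = 316 − 309.2 = 6.8 mOsm/kg

6.8 mOsm/kg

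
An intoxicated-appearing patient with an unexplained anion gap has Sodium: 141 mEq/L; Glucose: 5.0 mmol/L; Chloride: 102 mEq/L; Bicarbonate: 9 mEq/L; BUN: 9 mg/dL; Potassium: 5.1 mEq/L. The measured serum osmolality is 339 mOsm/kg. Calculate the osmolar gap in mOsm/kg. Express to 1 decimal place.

Calculated osmolality = 2·Na + glucose + BUN/2.8
= 2·141 + 5 + 9/2.8
= 282 + 5 + 3.21
= 290.21 mOsm/kg ≈ 290.2 mOsm/kg
Osmolar gap = measured − calculated = 339 − 290.2 = 48.8 mOsm/kg

48.8 mOsm/kg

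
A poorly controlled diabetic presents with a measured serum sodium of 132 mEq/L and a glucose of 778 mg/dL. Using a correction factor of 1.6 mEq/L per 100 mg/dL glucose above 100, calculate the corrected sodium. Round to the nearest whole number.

Corrected Na = measured Na + 1.6 · (glucose − 100)/100
= 132 + 1.6 · (778 − 100)/100
= 132 + 10.8
= 142.8 mEq/L

143 mEq/L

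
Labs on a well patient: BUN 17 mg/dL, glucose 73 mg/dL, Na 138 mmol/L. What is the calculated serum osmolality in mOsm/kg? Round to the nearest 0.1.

Calculated osmolality = 2·Na + glucose/18 + BUN/2.8
= 2·138 + 73/18 + 17/2.8
= 276 + 4.06 + 6.07
= 286.13 mOsm/kg

286.1 mOsm/kg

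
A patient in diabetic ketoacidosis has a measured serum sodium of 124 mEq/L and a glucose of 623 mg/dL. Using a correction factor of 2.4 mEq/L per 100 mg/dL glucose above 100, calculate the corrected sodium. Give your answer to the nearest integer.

137 mEq/L

Corrected Na = measured Na + 2.4 · (glucose − 100)/100
= 124 + 2.4 · (623 − 100)/100
= 124 + 12.6
= 136.6 mEq/L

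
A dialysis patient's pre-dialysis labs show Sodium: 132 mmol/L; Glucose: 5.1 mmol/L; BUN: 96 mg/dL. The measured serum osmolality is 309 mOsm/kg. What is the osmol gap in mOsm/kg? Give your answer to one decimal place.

5.6 mOsm/kg

Calculated osmolality = 2·Na + glucose + BUN/2.8
= 2·132 + 5.1 + 96/2.8
= 264 + 5.10 + 34.29
= 303.39 mOsm/kg ≈ 303.4 mOsm/kg
Osmolar gap = measured − calculated = 309 − 303.4 = 5.6 mOsm/kg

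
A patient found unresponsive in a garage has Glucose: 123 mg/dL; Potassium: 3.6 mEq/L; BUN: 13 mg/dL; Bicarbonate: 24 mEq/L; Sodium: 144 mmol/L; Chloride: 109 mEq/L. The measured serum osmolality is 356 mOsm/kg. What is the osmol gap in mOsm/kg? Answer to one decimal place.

Calculated osmolality = 2·Na + glucose/18 + BUN/2.8
= 2·144 + 123/18 + 13/2.8
= 288 + 6.83 + 4.64
= 299.47 mOsm/kg ≈ 299.5 mOsm/kg
Osmolar gap = measured − calculated = 356 − 299.5 = 56.5 mOsm/kg

56.5 mOsm/kg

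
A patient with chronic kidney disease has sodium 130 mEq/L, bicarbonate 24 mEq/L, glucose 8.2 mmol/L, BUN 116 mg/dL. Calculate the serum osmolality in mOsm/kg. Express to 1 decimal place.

Calculated osmolality = 2·Na + glucose + BUN/2.8
= 2·130 + 8.2 + 116/2.8
= 260 + 8.20 + 41.43
= 309.63 mOsm/kg

309.6 mOsm/kg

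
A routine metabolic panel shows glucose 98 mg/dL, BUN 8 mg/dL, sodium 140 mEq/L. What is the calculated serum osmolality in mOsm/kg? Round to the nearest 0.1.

Calculated osmolality = 2·Na + glucose/18 + BUN/2.8
= 2·140 + 98/18 + 8/2.8
= 280 + 5.44 + 2.86
= 288.3 mOsm/kg

288.3 mOsm/kg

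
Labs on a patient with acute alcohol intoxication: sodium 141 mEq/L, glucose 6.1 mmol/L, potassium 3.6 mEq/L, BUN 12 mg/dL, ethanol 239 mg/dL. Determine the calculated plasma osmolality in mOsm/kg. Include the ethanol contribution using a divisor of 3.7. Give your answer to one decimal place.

357.0 mOsm/kg

Calculated osmolality = 2·Na + glucose + BUN/2.8 + ethanol/3.7
= 2·141 + 6.1 + 12/2.8 + 239/3.7
= 282 + 6.10 + 4.29 + 64.59
= 356.98 mOsm/kg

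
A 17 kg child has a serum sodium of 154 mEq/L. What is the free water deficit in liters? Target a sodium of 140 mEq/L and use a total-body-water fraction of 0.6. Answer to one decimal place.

1.0 L

TBW = 0.6 · 17 = 10.2 L
Free water deficit = TBW · (Na/140 − 1)
= 10.2 · (154/140 − 1)
= 10.2 · 0.1
= 1.02 L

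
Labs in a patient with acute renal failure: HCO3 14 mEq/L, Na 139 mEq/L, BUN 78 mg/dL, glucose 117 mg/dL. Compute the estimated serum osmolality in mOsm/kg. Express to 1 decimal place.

Calculated osmolality = 2·Na + glucose/18 + BUN/2.8
= 2·139 + 117/18 + 78/2.8
= 278 + 6.50 + 27.86
= 312.36 mOsm/kg

312.4 mOsm/kg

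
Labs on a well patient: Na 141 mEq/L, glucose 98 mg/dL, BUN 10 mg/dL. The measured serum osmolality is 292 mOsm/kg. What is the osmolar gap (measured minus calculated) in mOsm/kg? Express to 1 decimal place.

1.0 mOsm/kg

Calculated osmolality = 2·Na + glucose/18 + BUN/2.8
= 2·141 + 98/18 + 10/2.8
= 282 + 5.44 + 3.57
= 291.01 mOsm/kg ≈ 291.0 mOsm/kg
Osmolar gap = measured − calculated = 292 − 291.0 = 1.0 mOsm/kg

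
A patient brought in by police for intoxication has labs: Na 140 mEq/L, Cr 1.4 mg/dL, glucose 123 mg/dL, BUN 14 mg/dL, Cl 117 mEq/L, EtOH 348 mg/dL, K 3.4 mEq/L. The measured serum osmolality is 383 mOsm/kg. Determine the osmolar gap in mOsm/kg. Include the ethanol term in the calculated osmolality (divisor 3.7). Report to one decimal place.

-2.9 mOsm/kg

Calculated osmolality = 2·Na + glucose/18 + BUN/2.8 + ethanol/3.7
= 2·140 + 123/18 + 14/2.8 + 348/3.7
= 280 + 6.83 + 5 + 94.05
= 385.88 mOsm/kg ≈ 385.9 mOsm/kg
Osmolar gap = measured − calculated = 383 − 385.9 = -2.9 mOsm/kg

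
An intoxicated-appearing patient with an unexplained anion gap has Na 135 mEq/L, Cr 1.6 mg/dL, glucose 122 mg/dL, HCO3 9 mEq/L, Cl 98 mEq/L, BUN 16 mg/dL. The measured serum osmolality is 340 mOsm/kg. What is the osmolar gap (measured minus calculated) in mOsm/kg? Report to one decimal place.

57.5 mOsm/kg

Calculated osmolality = 2·Na + glucose/18 + BUN/2.8
= 2·135 + 122/18 + 16/2.8
= 270 + 6.78 + 5.71
= 282.49 mOsm/kg ≈ 282.5 mOsm/kg
Osmolar gap = measured − calculated = 340 − 282.5 = 57.5 mOsm/kg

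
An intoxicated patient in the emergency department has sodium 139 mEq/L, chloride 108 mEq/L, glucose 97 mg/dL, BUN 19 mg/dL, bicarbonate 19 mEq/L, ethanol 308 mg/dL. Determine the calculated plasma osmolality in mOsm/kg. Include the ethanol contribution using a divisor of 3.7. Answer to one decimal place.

373.4 mOsm/kg

Calculated osmolality = 2·Na + glucose/18 + BUN/2.8 + ethanol/3.7
= 2·139 + 97/18 + 19/2.8 + 308/3.7
= 278 + 5.39 + 6.79 + 83.24
= 373.42 mOsm/kg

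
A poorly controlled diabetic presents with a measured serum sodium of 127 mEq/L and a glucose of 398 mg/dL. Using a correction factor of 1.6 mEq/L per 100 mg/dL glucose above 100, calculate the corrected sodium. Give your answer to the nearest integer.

132 mEq/L

Corrected Na = measured Na + 1.6 · (glucose − 100)/100
= 127 + 1.6 · (398 − 100)/100
= 127 + 4.8
= 131.8 mEq/L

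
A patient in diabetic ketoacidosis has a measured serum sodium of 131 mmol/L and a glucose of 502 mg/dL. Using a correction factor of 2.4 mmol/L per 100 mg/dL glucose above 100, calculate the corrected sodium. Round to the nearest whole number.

Corrected Na = measured Na + 2.4 · (glucose − 100)/100
= 131 + 2.4 · (502 − 100)/100
= 131 + 9.6
= 140.6 mmol/L

141 mmol/L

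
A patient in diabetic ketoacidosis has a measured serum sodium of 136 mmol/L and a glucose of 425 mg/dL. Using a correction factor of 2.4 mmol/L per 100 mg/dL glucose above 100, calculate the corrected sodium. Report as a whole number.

144 mmol/L

Corrected Na = measured Na + 2.4 · (glucose − 100)/100
= 136 + 2.4 · (425 − 100)/100
= 136 + 7.8
= 143.8 mmol/L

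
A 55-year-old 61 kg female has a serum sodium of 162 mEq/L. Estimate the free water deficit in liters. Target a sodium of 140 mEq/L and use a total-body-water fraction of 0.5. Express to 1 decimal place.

4.8 L

TBW = 0.5 · 61 = 30.5 L
Free water deficit = TBW · (Na/140 − 1)
= 30.5 · (162/140 − 1)
= 30.5 · 0.1571
= 4.79 L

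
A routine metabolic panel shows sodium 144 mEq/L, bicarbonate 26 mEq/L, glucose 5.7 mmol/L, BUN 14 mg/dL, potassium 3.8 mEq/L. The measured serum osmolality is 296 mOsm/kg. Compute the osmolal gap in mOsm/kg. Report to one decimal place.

-2.7 mOsm/kg

Calculated osmolality = 2·Na + glucose + BUN/2.8
= 2·144 + 5.7 + 14/2.8
= 288 + 5.70 + 5
= 298.7 mOsm/kg ≈ 298.7 mOsm/kg
Osmolar gap = measured − calculated = 296 − 298.7 = -2.7 mOsm/kg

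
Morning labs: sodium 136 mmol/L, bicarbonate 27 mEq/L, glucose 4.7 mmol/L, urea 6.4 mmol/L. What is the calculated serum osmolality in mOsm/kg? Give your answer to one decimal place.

283.1 mOsm/kg

Calculated osmolality = 2·Na + glucose + urea
= 2·136 + 4.7 + 6.4
= 272 + 4.70 + 6.40
= 283.1 mOsm/kg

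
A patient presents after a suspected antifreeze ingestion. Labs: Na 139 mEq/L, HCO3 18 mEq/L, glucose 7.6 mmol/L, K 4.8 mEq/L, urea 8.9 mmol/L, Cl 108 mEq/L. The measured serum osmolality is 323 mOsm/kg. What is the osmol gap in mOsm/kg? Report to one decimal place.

28.5 mOsm/kg

Calculated osmolality = 2·Na + glucose + urea
= 2·139 + 7.6 + 8.9
= 278 + 7.60 + 8.90
= 294.5 mOsm/kg ≈ 294.5 mOsm/kg
Osmolar gap = measured − calculated = 323 − 294.5 = 28.5 mOsm/kg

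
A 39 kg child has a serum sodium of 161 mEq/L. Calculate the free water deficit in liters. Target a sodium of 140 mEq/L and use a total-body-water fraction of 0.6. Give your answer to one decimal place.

3.5 L

TBW = 0.6 · 39 = 23.4 L
Free water deficit = TBW · (Na/140 − 1)
= 23.4 · (161/140 − 1)
= 23.4 · 0.15
= 3.51 L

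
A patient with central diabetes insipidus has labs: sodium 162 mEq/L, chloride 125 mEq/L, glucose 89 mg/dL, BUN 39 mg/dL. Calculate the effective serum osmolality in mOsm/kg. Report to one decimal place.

Effective osmolality excludes urea (freely permeant across cell membranes):
2·Na + glucose/18
= 2·162 + 89/18
= 324 + 4.94
= 328.94 mOsm/kg

328.9 mOsm/kg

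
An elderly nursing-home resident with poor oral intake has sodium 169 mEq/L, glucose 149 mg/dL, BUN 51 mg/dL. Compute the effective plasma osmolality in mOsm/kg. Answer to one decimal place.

Effective osmolality excludes urea (freely permeant across cell membranes):
2·Na + glucose/18
= 2·169 + 149/18
= 338 + 8.28
= 346.28 mOsm/kg

346.3 mOsm/kg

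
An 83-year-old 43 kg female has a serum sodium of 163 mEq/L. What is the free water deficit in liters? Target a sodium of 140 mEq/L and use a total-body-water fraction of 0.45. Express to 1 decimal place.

TBW = 0.45 · 43 = 19.35 L
Free water deficit = TBW · (Na/140 − 1)
= 19.35 · (163/140 − 1)
= 19.35 · 0.1643
= 3.18 L

3.2 L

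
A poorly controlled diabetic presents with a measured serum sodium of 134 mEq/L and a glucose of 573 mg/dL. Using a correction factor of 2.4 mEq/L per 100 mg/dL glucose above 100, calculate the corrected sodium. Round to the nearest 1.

145 mEq/L

Corrected Na = measured Na + 2.4 · (glucose − 100)/100
= 134 + 2.4 · (573 − 100)/100
= 134 + 11.4
= 145.4 mEq/L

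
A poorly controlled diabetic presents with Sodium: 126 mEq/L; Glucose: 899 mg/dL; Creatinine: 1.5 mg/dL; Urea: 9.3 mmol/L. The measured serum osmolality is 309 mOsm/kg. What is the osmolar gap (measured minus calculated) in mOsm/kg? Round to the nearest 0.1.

Calculated osmolality = 2·Na + glucose/18 + urea
= 2·126 + 899/18 + 9.3
= 252 + 49.94 + 9.30
= 311.24 mOsm/kg ≈ 311.2 mOsm/kg
Osmolar gap = measured − calculated = 309 − 311.2 = -2.2 mOsm/kg

-2.2 mOsm/kg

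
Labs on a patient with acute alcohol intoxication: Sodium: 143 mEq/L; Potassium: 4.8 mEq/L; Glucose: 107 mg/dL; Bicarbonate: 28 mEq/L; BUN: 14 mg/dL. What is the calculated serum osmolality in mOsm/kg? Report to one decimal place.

Calculated osmolality = 2·Na + glucose/18 + BUN/2.8
= 2·143 + 107/18 + 14/2.8
= 286 + 5.94 + 5
= 296.94 mOsm/kg

296.9 mOsm/kg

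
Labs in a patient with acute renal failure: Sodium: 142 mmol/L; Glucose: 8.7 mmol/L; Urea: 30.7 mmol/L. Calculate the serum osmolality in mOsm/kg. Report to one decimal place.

Calculated osmolality = 2·Na + glucose + urea
= 2·142 + 8.7 + 30.7
= 284 + 8.70 + 30.70
= 323.4 mOsm/kg

323.4 mOsm/kg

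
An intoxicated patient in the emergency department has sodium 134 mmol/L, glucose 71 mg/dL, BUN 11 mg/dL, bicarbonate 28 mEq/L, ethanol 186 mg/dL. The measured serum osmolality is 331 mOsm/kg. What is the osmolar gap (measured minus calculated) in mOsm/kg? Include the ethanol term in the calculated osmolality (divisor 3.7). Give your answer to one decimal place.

Calculated osmolality = 2·Na + glucose/18 + BUN/2.8 + ethanol/3.7
= 2·134 + 71/18 + 11/2.8 + 186/3.7
= 268 + 3.94 + 3.93 + 50.27
= 326.14 mOsm/kg ≈ 326.1 mOsm/kg
Osmolar gap = measured − calculated = 331 − 326.1 = 4.9 mOsm/kg

4.9 mOsm/kg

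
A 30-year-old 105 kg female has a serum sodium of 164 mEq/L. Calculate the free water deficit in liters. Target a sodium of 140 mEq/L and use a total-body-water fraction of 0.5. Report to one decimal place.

TBW = 0.5 · 105 = 52.5 L
Free water deficit = TBW · (Na/140 − 1)
= 52.5 · (164/140 − 1)
= 52.5 · 0.1714
= 9 L

9.0 L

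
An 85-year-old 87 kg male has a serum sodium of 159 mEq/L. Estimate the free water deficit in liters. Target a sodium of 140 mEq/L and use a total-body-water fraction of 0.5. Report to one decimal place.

TBW = 0.5 · 87 = 43.5 L
Free water deficit = TBW · (Na/140 − 1)
= 43.5 · (159/140 − 1)
= 43.5 · 0.1357
= 5.9 L

5.9 L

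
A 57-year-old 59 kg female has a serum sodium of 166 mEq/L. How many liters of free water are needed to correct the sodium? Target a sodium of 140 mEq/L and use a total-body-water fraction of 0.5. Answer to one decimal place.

5.5 L

TBW = 0.5 · 59 = 29.5 L
Free water deficit = TBW · (Na/140 − 1)
= 29.5 · (166/140 − 1)
= 29.5 · 0.1857
= 5.48 L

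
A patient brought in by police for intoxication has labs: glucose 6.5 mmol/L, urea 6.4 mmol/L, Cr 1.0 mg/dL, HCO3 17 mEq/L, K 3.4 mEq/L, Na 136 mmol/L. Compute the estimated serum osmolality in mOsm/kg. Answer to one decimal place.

284.9 mOsm/kg

Calculated osmolality = 2·Na + glucose + urea
= 2·136 + 6.5 + 6.4
= 272 + 6.50 + 6.40
= 284.9 mOsm/kg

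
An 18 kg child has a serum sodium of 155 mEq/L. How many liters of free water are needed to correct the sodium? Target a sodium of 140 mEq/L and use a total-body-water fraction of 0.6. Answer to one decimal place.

TBW = 0.6 · 18 = 10.8 L
Free water deficit = TBW · (Na/140 − 1)
= 10.8 · (155/140 − 1)
= 10.8 · 0.1071
= 1.16 L

1.2 L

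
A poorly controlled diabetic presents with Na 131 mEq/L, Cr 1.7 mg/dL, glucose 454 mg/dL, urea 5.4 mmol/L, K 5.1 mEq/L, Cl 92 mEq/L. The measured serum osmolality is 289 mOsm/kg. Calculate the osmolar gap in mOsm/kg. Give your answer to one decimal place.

Calculated osmolality = 2·Na + glucose/18 + urea
= 2·131 + 454/18 + 5.4
= 262 + 25.22 + 5.40
= 292.62 mOsm/kg ≈ 292.6 mOsm/kg
Osmolar gap = measured − calculated = 289 − 292.6 = -3.6 mOsm/kg

-3.6 mOsm/kg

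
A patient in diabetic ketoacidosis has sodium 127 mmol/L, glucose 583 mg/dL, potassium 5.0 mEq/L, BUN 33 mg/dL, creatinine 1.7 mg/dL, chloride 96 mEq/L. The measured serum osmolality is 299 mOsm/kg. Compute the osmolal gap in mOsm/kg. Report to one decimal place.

Calculated osmolality = 2·Na + glucose/18 + BUN/2.8
= 2·127 + 583/18 + 33/2.8
= 254 + 32.39 + 11.79
= 298.18 mOsm/kg ≈ 298.2 mOsm/kg
Osmolar gap = measured − calculated = 299 − 298.2 = 0.8 mOsm/kg

0.8 mOsm/kg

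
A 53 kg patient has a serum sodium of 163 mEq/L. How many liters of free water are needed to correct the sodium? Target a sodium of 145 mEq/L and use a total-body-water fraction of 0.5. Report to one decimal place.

TBW = 0.5 · 53 = 26.5 L
Free water deficit = TBW · (Na/145 − 1)
= 26.5 · (163/145 − 1)
= 26.5 · 0.1241
= 3.29 L

3.3 L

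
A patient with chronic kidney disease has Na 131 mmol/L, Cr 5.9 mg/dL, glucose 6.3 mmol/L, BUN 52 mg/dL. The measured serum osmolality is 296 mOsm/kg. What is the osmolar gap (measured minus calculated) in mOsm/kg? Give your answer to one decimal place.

9.1 mOsm/kg

Calculated osmolality = 2·Na + glucose + BUN/2.8
= 2·131 + 6.3 + 52/2.8
= 262 + 6.30 + 18.57
= 286.87 mOsm/kg ≈ 286.9 mOsm/kg
Osmolar gap = measured − calculated = 296 − 286.9 = 9.1 mOsm/kg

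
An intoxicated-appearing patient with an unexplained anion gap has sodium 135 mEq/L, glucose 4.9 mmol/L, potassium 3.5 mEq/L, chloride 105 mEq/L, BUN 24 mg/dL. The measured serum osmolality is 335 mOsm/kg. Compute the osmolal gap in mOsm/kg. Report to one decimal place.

Calculated osmolality = 2·Na + glucose + BUN/2.8
= 2·135 + 4.9 + 24/2.8
= 270 + 4.90 + 8.57
= 283.47 mOsm/kg ≈ 283.5 mOsm/kg
Osmolar gap = measured − calculated = 335 − 283.5 = 51.5 mOsm/kg

51.5 mOsm/kg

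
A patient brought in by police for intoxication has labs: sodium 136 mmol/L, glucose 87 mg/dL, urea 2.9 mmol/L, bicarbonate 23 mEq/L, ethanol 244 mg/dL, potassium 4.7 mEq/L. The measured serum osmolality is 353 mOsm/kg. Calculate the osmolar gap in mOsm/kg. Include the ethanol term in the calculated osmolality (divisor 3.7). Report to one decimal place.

7.3 mOsm/kg

Calculated osmolality = 2·Na + glucose/18 + urea + ethanol/3.7
= 2·136 + 87/18 + 2.9 + 244/3.7
= 272 + 4.83 + 2.90 + 65.95
= 345.68 mOsm/kg ≈ 345.7 mOsm/kg
Osmolar gap = measured − calculated = 353 − 345.7 = 7.3 mOsm/kg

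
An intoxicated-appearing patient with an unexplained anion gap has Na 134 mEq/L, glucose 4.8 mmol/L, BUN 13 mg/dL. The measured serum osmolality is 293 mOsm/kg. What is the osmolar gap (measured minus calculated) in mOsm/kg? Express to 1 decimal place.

15.6 mOsm/kg

Calculated osmolality = 2·Na + glucose + BUN/2.8
= 2·134 + 4.8 + 13/2.8
= 268 + 4.80 + 4.64
= 277.44 mOsm/kg ≈ 277.4 mOsm/kg
Osmolar gap = measured − calculated = 293 − 277.4 = 15.6 mOsm/kg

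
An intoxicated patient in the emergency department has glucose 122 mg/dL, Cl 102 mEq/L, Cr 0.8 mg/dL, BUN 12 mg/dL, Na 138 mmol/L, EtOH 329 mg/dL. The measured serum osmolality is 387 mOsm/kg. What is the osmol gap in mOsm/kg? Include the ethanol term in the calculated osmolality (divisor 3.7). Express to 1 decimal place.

11.0 mOsm/kg

Calculated osmolality = 2·Na + glucose/18 + BUN/2.8 + ethanol/3.7
= 2·138 + 122/18 + 12/2.8 + 329/3.7
= 276 + 6.78 + 4.29 + 88.92
= 375.99 mOsm/kg ≈ 376.0 mOsm/kg
Osmolar gap = measured − calculated = 387 − 376.0 = 11.0 mOsm/kg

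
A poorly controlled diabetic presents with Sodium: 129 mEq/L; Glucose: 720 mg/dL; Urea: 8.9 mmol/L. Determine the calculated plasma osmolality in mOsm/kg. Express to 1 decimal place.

306.9 mOsm/kg

Calculated osmolality = 2·Na + glucose/18 + urea
= 2·129 + 720/18 + 8.9
= 258 + 40 + 8.90
= 306.9 mOsm/kg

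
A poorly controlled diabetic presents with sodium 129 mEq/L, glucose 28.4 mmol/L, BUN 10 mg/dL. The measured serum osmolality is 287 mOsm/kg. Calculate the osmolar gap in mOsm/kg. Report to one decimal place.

-3.0 mOsm/kg

Calculated osmolality = 2·Na + glucose + BUN/2.8
= 2·129 + 28.4 + 10/2.8
= 258 + 28.40 + 3.57
= 289.97 mOsm/kg ≈ 290.0 mOsm/kg
Osmolar gap = measured − calculated = 287 − 290.0 = -3.0 mOsm/kg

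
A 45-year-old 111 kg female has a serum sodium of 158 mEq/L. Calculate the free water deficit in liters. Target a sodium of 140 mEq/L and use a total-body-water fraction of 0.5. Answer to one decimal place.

TBW = 0.5 · 111 = 55.5 L
Free water deficit = TBW · (Na/140 − 1)
= 55.5 · (158/140 − 1)
= 55.5 · 0.1286
= 7.14 L

7.1 L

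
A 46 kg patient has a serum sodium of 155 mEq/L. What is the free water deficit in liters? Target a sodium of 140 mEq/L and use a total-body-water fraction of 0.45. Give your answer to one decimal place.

2.2 L

TBW = 0.45 · 46 = 20.7 L
Free water deficit = TBW · (Na/140 − 1)
= 20.7 · (155/140 − 1)
= 20.7 · 0.1071
= 2.22 L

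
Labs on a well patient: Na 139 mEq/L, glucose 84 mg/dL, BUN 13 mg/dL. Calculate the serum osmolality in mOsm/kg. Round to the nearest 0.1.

287.3 mOsm/kg

Calculated osmolality = 2·Na + glucose/18 + BUN/2.8
= 2·139 + 84/18 + 13/2.8
= 278 + 4.67 + 4.64
= 287.31 mOsm/kg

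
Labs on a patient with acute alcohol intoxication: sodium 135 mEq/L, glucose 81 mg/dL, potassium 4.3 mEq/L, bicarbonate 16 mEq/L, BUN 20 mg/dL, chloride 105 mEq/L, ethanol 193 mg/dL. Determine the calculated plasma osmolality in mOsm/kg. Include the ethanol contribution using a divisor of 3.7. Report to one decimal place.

333.8 mOsm/kg

Calculated osmolality = 2·Na + glucose/18 + BUN/2.8 + ethanol/3.7
= 2·135 + 81/18 + 20/2.8 + 193/3.7
= 270 + 4.50 + 7.14 + 52.16
= 333.8 mOsm/kg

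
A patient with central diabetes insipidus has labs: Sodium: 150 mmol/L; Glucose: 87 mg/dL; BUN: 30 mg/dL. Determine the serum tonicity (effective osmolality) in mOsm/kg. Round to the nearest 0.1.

Effective osmolality excludes urea (freely permeant across cell membranes):
2·Na + glucose/18
= 2·150 + 87/18
= 300 + 4.83
= 304.83 mOsm/kg

304.8 mOsm/kg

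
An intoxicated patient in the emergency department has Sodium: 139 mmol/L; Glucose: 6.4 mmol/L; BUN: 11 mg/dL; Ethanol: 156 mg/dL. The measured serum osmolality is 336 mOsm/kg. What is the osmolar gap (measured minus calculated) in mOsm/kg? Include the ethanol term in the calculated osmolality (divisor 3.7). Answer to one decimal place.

Calculated osmolality = 2·Na + glucose + BUN/2.8 + ethanol/3.7
= 2·139 + 6.4 + 11/2.8 + 156/3.7
= 278 + 6.40 + 3.93 + 42.16
= 330.49 mOsm/kg ≈ 330.5 mOsm/kg
Osmolar gap = measured − calculated = 336 − 330.5 = 5.5 mOsm/kg

5.5 mOsm/kg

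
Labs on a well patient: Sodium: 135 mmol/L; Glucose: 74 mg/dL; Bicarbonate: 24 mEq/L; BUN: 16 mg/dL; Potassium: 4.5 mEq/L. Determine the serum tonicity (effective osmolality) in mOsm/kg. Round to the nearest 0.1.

274.1 mOsm/kg

Effective osmolality excludes urea (freely permeant across cell membranes):
2·Na + glucose/18
= 2·135 + 74/18
= 270 + 4.11
= 274.11 mOsm/kg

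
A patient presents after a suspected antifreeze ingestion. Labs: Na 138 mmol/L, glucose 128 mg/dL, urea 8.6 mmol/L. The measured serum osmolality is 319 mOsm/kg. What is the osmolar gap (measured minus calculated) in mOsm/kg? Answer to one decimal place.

Calculated osmolality = 2·Na + glucose/18 + urea
= 2·138 + 128/18 + 8.6
= 276 + 7.11 + 8.60
= 291.71 mOsm/kg ≈ 291.7 mOsm/kg
Osmolar gap = measured − calculated = 319 − 291.7 = 27.3 mOsm/kg

27.3 mOsm/kg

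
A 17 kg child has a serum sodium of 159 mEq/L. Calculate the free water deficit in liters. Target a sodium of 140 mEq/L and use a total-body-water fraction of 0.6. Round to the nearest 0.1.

TBW = 0.6 · 17 = 10.2 L
Free water deficit = TBW · (Na/140 − 1)
= 10.2 · (159/140 − 1)
= 10.2 · 0.1357
= 1.38 L

1.4 L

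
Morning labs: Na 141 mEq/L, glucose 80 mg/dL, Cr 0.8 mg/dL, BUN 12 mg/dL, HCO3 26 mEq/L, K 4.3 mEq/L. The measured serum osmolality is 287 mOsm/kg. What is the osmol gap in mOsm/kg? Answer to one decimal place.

-3.7 mOsm/kg

Calculated osmolality = 2·Na + glucose/18 + BUN/2.8
= 2·141 + 80/18 + 12/2.8
= 282 + 4.44 + 4.29
= 290.73 mOsm/kg ≈ 290.7 mOsm/kg
Osmolar gap = measured − calculated = 287 − 290.7 = -3.7 mOsm/kg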